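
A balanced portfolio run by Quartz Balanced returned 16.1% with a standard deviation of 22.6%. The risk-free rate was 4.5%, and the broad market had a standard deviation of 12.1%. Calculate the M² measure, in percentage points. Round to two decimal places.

Sharpe = (Rp − Rf) / σp = (16.1% − 4.5%) / 22.6% = 0.5133
M² = Rf + Sharpe × σm = 4.5% + 0.5133 × 12.1% = 10.7109%

10.71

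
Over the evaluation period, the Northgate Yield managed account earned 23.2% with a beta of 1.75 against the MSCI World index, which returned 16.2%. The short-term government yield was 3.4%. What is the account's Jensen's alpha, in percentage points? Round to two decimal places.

-2.60

CAPM expected return = Rf + β(Rm − Rf) = 3.4% + 1.75 × (16.2% − 3.4%) = 3.4 + 1.75 × 12.80 = 25.8000%
Jensen's α = Rp − E[R] = 23.2% − 25.8000% = -2.6000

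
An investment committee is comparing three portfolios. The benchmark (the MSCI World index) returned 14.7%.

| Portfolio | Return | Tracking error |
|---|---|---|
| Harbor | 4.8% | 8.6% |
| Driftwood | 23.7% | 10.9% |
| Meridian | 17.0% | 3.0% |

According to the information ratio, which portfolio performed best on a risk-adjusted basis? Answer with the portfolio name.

Harbor: IR = (4.8% − 14.7%) / 8.6% = -1.151
Driftwood: IR = (23.7% − 14.7%) / 10.9% = 0.826
Meridian: IR = (17.0% − 14.7%) / 3.0% = 0.767
Highest: Driftwood (0.826).

Driftwood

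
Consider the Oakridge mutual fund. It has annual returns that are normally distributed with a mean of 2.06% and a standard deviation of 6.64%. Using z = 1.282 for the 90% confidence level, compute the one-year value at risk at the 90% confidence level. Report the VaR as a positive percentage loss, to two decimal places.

VaR (as % loss) = −(μ − z·σ) = −(2.06% − 1.282 × 6.64%) = −(-6.45248%) = 6.45248%

6.45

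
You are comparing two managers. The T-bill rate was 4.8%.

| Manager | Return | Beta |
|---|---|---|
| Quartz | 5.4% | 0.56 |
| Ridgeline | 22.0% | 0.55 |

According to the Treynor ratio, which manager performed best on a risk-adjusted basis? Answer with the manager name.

Quartz: Treynor = (5.4% − 4.8%) / 0.56 = 1.071
Ridgeline: Treynor = (22.0% − 4.8%) / 0.55 = 31.273
Highest: Ridgeline (31.273).

Ridgeline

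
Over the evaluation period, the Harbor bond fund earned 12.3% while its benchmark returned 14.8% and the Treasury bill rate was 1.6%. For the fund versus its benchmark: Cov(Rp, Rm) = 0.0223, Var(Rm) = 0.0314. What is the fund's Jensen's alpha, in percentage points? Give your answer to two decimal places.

1.33

β = Cov / Var = 0.0223 / 0.0314 = 0.7102
E[R] = Rf + β(Rm − Rf) = 1.6% + 0.7102 × (14.8% − 1.6%) = 10.9746%
α = Rp − E[R] = 12.3% − 10.9746% = 1.3254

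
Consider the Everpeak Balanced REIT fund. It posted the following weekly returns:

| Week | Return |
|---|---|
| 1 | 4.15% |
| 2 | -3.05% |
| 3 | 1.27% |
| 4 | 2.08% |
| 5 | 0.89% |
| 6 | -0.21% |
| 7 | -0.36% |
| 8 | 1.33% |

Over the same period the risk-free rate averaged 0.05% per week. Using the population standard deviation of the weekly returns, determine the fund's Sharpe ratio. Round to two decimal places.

0.36

μ = (4.15 − 3.05 + 1.27 + 2.08 + 0.89 − 0.21 − 0.36 + 1.33) / 8 = 6.100 / 8 = 0.7625%
Σ(r − μ)² = 30.5478; population σ = √(30.5478/8) = 1.9541%
Sharpe = (μ − rf) / σ = (0.7625 − 0.05) / 1.9541 = 0.7125 / 1.9541 = 0.3646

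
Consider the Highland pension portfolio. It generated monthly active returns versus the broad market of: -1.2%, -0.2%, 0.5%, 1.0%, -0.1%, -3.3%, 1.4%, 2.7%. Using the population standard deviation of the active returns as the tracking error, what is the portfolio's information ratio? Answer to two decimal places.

r̄ = (-1.2 − 0.2 + 0.5 + 1 − 0.1 − 3.3 + 1.4 + 2.7) / 8 = 0.80 / 8 = 0.1000%
Population std dev = √[22.8000 / 8] = 1.6882%
IR = r̄ / tracking error = 0.1000 / 1.6882 = 0.0592

0.06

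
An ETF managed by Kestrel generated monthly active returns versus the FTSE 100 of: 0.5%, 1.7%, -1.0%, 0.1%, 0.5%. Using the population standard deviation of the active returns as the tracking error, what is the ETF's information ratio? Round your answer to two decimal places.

0.42

r̄ = (0.5 + 1.7 − 1 + 0.1 + 0.5) / 5 = 1.80 / 5 = 0.3600%
Population std dev = √[3.7520 / 5] = 0.8663%
IR = r̄ / tracking error = 0.3600 / 0.8663 = 0.4156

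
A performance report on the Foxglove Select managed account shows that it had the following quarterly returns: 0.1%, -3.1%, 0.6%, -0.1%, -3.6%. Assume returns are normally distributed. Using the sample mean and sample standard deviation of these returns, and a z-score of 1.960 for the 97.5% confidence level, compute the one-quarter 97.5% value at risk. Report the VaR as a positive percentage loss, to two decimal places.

5.08

r̄ = (0.1 − 3.1 + 0.6 − 0.1 − 3.6) / 5 = -1.2200%
Sample std dev = √[15.5080 / 4] = 1.9690%
VaR = −(r̄ − z·σ) = −(-1.2200 − 1.960 × 1.9690) = −(-5.0792) = 5.0792%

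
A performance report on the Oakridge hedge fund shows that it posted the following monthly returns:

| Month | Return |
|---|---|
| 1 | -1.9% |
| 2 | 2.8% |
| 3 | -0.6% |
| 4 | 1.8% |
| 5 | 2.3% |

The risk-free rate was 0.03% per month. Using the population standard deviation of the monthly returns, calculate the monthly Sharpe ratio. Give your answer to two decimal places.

Mean return r̄ = 4.40 / 5 = 0.8800%
Population std dev = √[16.4680 / 5] = 1.8148%
Sharpe = (r̄ − rf) / σ = (0.8800 − 0.03) / 1.8148 = 0.8500 / 1.8148 = 0.4684

0.47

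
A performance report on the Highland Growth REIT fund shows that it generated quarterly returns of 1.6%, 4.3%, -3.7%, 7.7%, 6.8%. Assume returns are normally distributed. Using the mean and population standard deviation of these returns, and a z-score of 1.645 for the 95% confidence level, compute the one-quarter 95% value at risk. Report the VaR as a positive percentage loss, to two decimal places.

Mean return r̄ = 16.70 / 5 = 3.3400%
Σ(r − r̄)² = (1.6 − 3.3400)² + (4.3 − 3.3400)² + (-3.7 − 3.3400)² + … = 84.4920
σ = √[84.4920 / 5] = 4.1108%
VaR = −(r̄ − z·σ) = −(3.3400 − 1.645 × 4.1108) = −(-3.4223) = 3.4223%

3.42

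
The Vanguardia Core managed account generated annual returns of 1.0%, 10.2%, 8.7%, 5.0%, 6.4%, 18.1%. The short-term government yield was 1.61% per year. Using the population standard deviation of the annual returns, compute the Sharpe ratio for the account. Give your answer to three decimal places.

μ = (1 + 10.2 + 8.7 + 5 + 6.4 + 18.1) / 6 = 8.2333%
Population σ = √[Σ(r − μ)² / 6] = √[167.5733 / 6] = √27.9289 = 5.2848%
Sharpe = (μ − rf) / σ = (8.2333 − 1.61) / 5.2848 = 6.6233 / 5.2848 = 1.2533

1.253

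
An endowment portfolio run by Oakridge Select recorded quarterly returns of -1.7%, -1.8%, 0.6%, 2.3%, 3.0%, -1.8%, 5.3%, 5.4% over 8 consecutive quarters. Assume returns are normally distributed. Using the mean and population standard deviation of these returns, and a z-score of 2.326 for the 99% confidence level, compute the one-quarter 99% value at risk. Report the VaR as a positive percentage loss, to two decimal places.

r̄ = (-1.7 − 1.8 + 0.6 + 2.3 + 3 − 1.8 + 5.3 + 5.4) / 8 = 11.30 / 8 = 1.4125%
Σ(r − r̄)² = 65.3088; population σ = √(65.3088/8) = 2.8572%
VaR = −(r̄ − z·σ) = −(1.4125 − 2.326 × 2.8572) = −(-5.2333) = 5.2333%

5.23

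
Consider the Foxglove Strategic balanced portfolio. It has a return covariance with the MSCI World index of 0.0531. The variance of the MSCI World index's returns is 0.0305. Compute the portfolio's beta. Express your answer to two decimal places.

β = Cov(Rp, Rm) / Var(Rm) = 0.0531 / 0.0305 = 1.7410

1.74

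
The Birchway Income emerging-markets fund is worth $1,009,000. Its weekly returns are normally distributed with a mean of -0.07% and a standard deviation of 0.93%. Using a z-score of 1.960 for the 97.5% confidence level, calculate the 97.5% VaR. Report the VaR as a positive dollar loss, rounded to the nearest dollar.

$19,098

Return at the 97.5% tail: μ − z·σ = -0.07% − 1.960 × 0.93% = -0.07 − 1.8228 = -1.8928%
VaR = −(-1.8928%) × $1,009,000 = 1.8928% × $1,009,000 = $19,098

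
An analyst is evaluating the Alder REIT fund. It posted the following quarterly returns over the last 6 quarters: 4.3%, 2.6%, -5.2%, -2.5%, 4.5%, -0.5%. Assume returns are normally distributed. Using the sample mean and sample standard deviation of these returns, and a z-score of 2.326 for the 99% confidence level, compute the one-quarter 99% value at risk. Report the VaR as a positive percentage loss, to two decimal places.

8.61

μ = (4.3 + 2.6 − 5.2 − 2.5 + 4.5 − 0.5) / 6 = 3.20 / 6 = 0.5333%
Σ(r − μ)² = (4.3 − 0.5333)² + (2.6 − 0.5333)² + (-5.2 − 0.5333)² + … = 77.3333
σ = √[77.3333 / 5] = 3.9328%
VaR = −(μ − z·σ) = −(0.5333 − 2.326 × 3.9328) = −(-8.6144) = 8.6144%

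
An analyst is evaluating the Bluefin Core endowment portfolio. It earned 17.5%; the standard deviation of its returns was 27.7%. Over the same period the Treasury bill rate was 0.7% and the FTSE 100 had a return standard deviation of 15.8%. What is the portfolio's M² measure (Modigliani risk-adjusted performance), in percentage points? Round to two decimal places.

Sharpe = (Rp − Rf) / σp = (17.5% − 0.7%) / 27.7% = 0.6065
M² = Rf + Sharpe × σm = 0.7% + 0.6065 × 15.8% = 10.2827%

10.28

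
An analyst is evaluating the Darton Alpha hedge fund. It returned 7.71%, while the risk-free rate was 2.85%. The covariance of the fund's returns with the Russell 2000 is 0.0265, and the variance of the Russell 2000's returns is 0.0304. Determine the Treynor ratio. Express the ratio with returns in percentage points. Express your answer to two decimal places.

β = Cov / Var = 0.0265 / 0.0304 = 0.8717
Treynor = (Rp − Rf) / β = (7.71% − 2.85%) / 0.8717 = 4.86 / 0.8717 = 5.5753

5.58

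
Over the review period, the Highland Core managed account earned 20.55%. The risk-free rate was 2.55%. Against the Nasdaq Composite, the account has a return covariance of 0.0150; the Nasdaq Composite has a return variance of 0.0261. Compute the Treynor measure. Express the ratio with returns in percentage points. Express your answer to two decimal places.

β = Cov / Var = 0.0150 / 0.0261 = 0.5747
Treynor = (Rp − Rf) / β = (20.55% − 2.55%) / 0.5747 = 18.00 / 0.5747 = 31.3207

31.32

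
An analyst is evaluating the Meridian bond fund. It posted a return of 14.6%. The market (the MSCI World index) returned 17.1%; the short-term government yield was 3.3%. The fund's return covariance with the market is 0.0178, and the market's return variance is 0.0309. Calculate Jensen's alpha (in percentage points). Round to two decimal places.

3.35

β = Cov / Var = 0.0178 / 0.0309 = 0.5761
E[R] = Rf + β(Rm − Rf) = 3.3% + 0.5761 × (17.1% − 3.3%) = 11.2502%
α = Rp − E[R] = 14.6% − 11.2502% = 3.3498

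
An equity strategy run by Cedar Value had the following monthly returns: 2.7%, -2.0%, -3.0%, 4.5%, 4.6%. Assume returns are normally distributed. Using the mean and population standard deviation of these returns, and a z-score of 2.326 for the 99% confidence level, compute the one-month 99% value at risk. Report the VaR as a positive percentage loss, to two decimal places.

6.17

Mean return r̄ = 6.80 / 5 = 1.3600%
Σ(r − r̄)² = (2.7 − 1.3600)² + (-2 − 1.3600)² + … = 52.4520
σ = √[52.4520 / 5] = 3.2389%
VaR = −(r̄ − z·σ) = −(1.3600 − 2.326 × 3.2389) = −(-6.1737) = 6.1737%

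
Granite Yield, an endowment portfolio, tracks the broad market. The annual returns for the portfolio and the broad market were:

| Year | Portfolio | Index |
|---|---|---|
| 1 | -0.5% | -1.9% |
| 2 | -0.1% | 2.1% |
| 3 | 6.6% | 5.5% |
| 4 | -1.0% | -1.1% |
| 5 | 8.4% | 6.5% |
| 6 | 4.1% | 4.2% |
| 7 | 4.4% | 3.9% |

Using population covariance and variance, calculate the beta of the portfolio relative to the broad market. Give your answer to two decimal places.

1.08

r̄p = 3.1286%,  r̄m = 2.7429%
Cov = Σ(rp − r̄p)(rm − r̄m) / 7 = 9.5788
Var(rm) = Σ(rm − r̄m)² / 7 = 8.8453
β = Cov / Var = 9.5788 / 8.8453 = 1.0829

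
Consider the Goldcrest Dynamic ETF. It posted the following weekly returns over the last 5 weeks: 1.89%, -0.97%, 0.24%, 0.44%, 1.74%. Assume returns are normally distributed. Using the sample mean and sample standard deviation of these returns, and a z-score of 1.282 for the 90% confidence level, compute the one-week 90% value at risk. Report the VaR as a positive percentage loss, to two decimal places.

0.84

Mean return r̄ = 3.340 / 5 = 0.6680%
Σ(r − r̄)² = 5.5607; sample σ = √(5.5607/4) = 1.1791%
VaR = −(r̄ − z·σ) = −(0.6680 − 1.282 × 1.1791) = −(-0.8436) = 0.8436%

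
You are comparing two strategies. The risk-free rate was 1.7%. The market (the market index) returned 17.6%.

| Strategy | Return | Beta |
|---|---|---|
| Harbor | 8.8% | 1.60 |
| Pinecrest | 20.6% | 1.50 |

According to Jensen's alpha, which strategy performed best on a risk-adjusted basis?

Harbor: α = 8.8% − [1.7% + 1.60 × (17.6% − 1.7%)] = -18.340
Pinecrest: α = 20.6% − [1.7% + 1.50 × (17.6% − 1.7%)] = -4.950
Highest: Pinecrest (-4.950).

Pinecrest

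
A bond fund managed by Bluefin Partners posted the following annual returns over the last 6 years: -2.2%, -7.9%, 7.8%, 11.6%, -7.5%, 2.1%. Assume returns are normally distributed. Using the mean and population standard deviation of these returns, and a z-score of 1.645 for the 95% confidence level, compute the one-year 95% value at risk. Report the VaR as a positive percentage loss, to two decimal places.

r̄ = (-2.2 − 7.9 + 7.8 + 11.6 − 7.5 + 2.1) / 6 = 3.90 / 6 = 0.6500%
Population std dev = √[320.7750 / 6] = 7.3118%
VaR = −(r̄ − z·σ) = −(0.6500 − 1.645 × 7.3118) = −(-11.3779) = 11.3779%

11.38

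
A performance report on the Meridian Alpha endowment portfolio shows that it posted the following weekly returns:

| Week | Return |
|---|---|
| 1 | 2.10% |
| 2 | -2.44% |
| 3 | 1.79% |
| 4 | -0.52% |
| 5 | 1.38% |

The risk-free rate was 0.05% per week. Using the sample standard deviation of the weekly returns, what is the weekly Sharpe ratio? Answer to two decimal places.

0.22

μ = (2.1 − 2.44 + 1.79 − 0.52 + 1.38) / 5 = 0.4620%
Σ(r − μ)² = (2.1 − 0.4620)² + (-2.44 − 0.4620)² + (1.79 − 0.4620)² + … = 14.6753
sample σ = √(14.6753 / 4) = √3.6688 = 1.9154%
Sharpe = (μ − rf) / σ = (0.4620 − 0.05) / 1.9154 = 0.4120 / 1.9154 = 0.2151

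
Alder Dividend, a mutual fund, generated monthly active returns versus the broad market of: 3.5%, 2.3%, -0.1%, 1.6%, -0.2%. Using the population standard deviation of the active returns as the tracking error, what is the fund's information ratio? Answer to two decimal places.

r̄ = (3.5 + 2.3 − 0.1 + 1.6 − 0.2) / 5 = 7.10 / 5 = 1.4200%
Σ(r − r̄)² = (3.5 − 1.4200)² + (2.3 − 1.4200)² + … = 10.0680
population σ = √(10.0680 / 5) = √2.0136 = 1.4190%
IR = r̄ / tracking error = 1.4200 / 1.4190 = 1.0007

1.00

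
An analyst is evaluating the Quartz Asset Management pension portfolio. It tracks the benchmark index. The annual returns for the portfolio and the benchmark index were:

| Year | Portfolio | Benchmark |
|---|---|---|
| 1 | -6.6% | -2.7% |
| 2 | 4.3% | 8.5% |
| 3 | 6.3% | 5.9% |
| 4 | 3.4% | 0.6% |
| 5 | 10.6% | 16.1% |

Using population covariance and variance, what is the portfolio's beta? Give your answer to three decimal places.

r̄p = 3.6000%,  r̄m = 5.6800%
Cov = Σ(rp − r̄p)(rm − r̄m) / 5 = 32.4000
Var(rm) = Σ(rm − r̄m)² / 5 = 42.5216
β = Cov / Var = 32.4000 / 42.5216 = 0.7620

0.762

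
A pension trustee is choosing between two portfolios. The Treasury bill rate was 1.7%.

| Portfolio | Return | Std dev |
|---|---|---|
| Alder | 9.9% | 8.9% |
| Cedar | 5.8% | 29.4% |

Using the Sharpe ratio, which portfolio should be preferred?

Alder

Alder: Sharpe ratio = (9.9% − 1.7%) / 8.9% = 0.921
Cedar: Sharpe ratio = (5.8% − 1.7%) / 29.4% = 0.139
Highest: Alder (0.921).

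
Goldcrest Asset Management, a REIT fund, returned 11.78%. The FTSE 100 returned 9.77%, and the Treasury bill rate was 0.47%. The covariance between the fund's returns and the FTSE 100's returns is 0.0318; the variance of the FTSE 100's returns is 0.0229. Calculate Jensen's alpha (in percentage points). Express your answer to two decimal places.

β = Cov / Var = 0.0318 / 0.0229 = 1.3886
E[R] = Rf + β(Rm − Rf) = 0.47% + 1.3886 × (9.77% − 0.47%) = 13.3840%
α = Rp − E[R] = 11.78% − 13.3840% = -1.6040

-1.60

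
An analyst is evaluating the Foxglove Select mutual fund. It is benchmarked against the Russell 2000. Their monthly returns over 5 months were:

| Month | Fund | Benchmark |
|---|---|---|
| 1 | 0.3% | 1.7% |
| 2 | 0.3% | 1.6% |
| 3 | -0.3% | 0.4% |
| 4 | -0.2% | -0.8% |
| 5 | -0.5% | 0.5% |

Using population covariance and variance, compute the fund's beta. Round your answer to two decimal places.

r̄p = -0.0800%,  r̄m = 0.6800%
Cov = Σ(rp − r̄p)(rm − r̄m) / 5 = 0.2104
Var(rm) = Σ(rm − r̄m)² / 5 = 0.8376
β = Cov / Var = 0.2104 / 0.8376 = 0.2512

0.25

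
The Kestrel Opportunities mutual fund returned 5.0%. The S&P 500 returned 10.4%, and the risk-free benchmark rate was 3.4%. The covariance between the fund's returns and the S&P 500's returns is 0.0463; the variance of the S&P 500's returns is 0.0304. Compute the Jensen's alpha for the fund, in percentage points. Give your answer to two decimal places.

-9.06

β = Cov / Var = 0.0463 / 0.0304 = 1.5230
E[R] = Rf + β(Rm − Rf) = 3.4% + 1.5230 × (10.4% − 3.4%) = 14.0610%
α = Rp − E[R] = 5.0% − 14.0610% = -9.0610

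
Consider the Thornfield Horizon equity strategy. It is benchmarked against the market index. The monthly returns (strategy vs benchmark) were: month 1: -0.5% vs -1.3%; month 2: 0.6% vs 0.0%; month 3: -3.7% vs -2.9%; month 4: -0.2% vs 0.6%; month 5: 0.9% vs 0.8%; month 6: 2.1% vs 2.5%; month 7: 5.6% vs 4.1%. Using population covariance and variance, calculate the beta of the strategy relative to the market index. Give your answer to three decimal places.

1.171

r̄p = 0.6857%,  r̄m = 0.5429%
Cov = Σ(rp − r̄p)(rm − r̄m) / 7 = 5.3692
Var(rm) = Σ(rm − r̄m)² / 7 = 4.5853
β = Cov / Var = 5.3692 / 4.5853 = 1.1710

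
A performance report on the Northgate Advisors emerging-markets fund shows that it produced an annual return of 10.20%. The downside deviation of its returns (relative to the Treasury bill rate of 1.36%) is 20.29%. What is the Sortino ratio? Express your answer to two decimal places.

Sortino = (Rp − Rf) / σd = (10.20% − 1.36%) / 20.29% = 8.84% / 20.29% = 0.4357

0.44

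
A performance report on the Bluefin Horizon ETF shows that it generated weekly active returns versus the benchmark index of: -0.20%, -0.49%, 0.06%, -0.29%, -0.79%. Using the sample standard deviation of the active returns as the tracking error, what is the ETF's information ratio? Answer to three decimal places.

Mean return r̄ = -1.710 / 5 = -0.3420%
Σ(r − r̄)² = (-0.2 − (-0.3420))² + (-0.49 − (-0.3420))² + (0.06 − (-0.3420))² + … = 0.4071
σ = √[0.4071 / 4] = 0.3190%
IR = r̄ / tracking error = -0.3420 / 0.3190 = -1.0721

-1.072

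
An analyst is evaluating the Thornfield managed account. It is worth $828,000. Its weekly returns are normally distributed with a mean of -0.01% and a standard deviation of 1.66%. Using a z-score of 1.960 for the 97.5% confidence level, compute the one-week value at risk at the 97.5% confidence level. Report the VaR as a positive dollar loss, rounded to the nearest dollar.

Return at the 97.5% tail: μ − z·σ = -0.01% − 1.960 × 1.66% = -0.01 − 3.2536 = -3.2636%
VaR = −(-3.2636%) × $828,000 = 3.2636% × $828,000 = $27,023

$27,023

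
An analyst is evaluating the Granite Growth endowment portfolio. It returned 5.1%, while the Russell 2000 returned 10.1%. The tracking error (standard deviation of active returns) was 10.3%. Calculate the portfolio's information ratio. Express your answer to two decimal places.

-0.49

IR = (Rp − Rb) / TE = (5.1% − 10.1%) / 10.3% = -5.00% / 10.3% = -0.4854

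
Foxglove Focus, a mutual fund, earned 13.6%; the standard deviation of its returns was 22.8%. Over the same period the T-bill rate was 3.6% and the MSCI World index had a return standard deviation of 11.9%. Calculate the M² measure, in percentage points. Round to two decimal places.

Sharpe = (Rp − Rf) / σp = (13.6% − 3.6%) / 22.8% = 0.4386
M² = Rf + Sharpe × σm = 3.6% + 0.4386 × 11.9% = 8.8193%

8.82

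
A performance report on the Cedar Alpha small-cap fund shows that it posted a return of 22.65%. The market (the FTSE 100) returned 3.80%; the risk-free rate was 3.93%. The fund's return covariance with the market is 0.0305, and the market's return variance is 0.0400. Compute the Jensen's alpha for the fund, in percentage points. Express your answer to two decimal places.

18.82

β = Cov / Var = 0.0305 / 0.0400 = 0.7625
E[R] = Rf + β(Rm − Rf) = 3.93% + 0.7625 × (3.80% − 3.93%) = 3.8309%
α = Rp − E[R] = 22.65% − 3.8309% = 18.8191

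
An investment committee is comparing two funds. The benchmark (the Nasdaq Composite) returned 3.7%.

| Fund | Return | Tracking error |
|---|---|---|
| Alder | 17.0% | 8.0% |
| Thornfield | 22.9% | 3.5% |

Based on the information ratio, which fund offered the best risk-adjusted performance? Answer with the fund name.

Thornfield

Alder: IR = (17.0% − 3.7%) / 8.0% = 1.663
Thornfield: IR = (22.9% − 3.7%) / 3.5% = 5.486
Highest: Thornfield (5.486).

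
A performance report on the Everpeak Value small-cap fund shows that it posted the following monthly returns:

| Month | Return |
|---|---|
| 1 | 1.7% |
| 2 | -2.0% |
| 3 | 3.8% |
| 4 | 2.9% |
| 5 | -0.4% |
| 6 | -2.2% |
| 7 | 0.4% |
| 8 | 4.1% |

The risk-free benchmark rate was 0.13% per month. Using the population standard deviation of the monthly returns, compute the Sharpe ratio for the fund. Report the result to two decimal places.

r̄ = (1.7 − 2 + 3.8 + 2.9 − 0.4 − 2.2 + 0.4 + 4.1) / 8 = 1.0375%
Σ(r − r̄)² = (1.7 − 1.0375)² + (-2 − 1.0375)² + (3.8 − 1.0375)² + … = 43.0988
population σ = √(43.0988 / 8) = √5.3874 = 2.3211%
Sharpe = (r̄ − rf) / σ = (1.0375 − 0.13) / 2.3211 = 0.9075 / 2.3211 = 0.3910

0.39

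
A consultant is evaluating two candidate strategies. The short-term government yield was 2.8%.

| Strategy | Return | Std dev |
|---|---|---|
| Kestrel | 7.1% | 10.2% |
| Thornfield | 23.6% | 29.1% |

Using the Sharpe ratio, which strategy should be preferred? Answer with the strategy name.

Kestrel: Sharpe ratio = (7.1% − 2.8%) / 10.2% = 0.422
Thornfield: Sharpe ratio = (23.6% − 2.8%) / 29.1% = 0.715
Highest: Thornfield (0.715).

Thornfield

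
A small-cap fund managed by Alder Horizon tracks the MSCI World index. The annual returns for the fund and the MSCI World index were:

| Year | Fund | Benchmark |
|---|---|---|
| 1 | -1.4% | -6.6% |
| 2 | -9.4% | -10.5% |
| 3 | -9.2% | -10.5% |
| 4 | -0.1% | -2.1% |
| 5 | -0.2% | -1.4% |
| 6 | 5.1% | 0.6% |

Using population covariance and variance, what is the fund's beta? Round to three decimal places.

1.130

r̄p = -2.5333%,  r̄m = -5.0833%
Cov = Σ(rp − r̄p)(rm − r̄m) / 6 = 21.8039
Var(rm) = Σ(rm − r̄m)² / 6 = 19.2914
β = Cov / Var = 21.8039 / 19.2914 = 1.1302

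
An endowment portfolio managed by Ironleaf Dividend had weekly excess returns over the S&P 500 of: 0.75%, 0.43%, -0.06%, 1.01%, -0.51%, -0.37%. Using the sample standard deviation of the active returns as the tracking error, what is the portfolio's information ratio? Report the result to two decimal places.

0.34

μ = (0.75 + 0.43 − 0.06 + 1.01 − 0.51 − 0.37) / 6 = 0.2083%
Σ(r − μ)² = (0.75 − 0.2083)² + (0.43 − 0.2083)² + … = 1.9077
sample σ = √(1.9077 / 5) = √0.3815 = 0.6177%
IR = μ / tracking error = 0.2083 / 0.6177 = 0.3372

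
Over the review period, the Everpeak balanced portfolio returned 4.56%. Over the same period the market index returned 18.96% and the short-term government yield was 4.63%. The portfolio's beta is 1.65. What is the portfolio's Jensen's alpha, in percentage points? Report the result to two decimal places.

-23.71

CAPM expected return = Rf + β(Rm − Rf) = 4.63% + 1.65 × (18.96% − 4.63%) = 4.63 + 1.65 × 14.33 = 28.2745%
Jensen's α = Rp − E[R] = 4.56% − 28.2745% = -23.7145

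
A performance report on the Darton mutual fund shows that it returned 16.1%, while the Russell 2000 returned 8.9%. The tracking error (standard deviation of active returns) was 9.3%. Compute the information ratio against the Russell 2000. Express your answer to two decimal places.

IR = (Rp − Rb) / TE = (16.1% − 8.9%) / 9.3% = 7.20% / 9.3% = 0.7742

0.77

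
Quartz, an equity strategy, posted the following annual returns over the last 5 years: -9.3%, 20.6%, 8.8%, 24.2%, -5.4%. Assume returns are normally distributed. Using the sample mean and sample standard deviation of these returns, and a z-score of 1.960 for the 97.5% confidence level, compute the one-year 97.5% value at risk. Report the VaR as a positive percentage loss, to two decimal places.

Mean return μ = 38.90 / 5 = 7.7800%
Σ(r − μ)² = (-9.3 − 7.7800)² + (20.6 − 7.7800)² + (8.8 − 7.7800)² + … = 900.4480
sample σ = √(900.4480 / 4) = √225.1120 = 15.0037%
VaR = −(μ − z·σ) = −(7.7800 − 1.960 × 15.0037) = −(-21.6273) = 21.6273%

21.63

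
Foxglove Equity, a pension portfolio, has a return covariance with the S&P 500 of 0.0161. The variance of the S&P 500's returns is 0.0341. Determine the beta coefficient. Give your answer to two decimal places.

β = Cov(Rp, Rm) / Var(Rm) = 0.0161 / 0.0341 = 0.4721

0.47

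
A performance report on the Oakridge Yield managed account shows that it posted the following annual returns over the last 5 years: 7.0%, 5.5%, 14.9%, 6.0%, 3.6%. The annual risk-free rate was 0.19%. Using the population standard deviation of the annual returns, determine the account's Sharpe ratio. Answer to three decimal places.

1.844

Mean return r̄ = 37.00 / 5 = 7.4000%
Σ(r − r̄)² = 76.4200; population σ = √(76.4200/5) = 3.9095%
Sharpe = (r̄ − rf) / σ = (7.4000 − 0.19) / 3.9095 = 7.2100 / 3.9095 = 1.8442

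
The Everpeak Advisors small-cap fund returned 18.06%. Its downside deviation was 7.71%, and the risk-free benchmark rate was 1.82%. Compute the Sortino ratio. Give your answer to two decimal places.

2.11

Sortino = (Rp − Rf) / σd = (18.06% − 1.82%) / 7.71% = 16.24% / 7.71% = 2.1064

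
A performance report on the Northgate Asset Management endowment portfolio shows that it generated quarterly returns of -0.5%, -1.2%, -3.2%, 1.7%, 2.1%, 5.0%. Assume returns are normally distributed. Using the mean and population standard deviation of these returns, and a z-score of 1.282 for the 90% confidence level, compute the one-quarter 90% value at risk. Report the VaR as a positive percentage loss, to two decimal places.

r̄ = (-0.5 − 1.2 − 3.2 + 1.7 + 2.1 + 5) / 6 = 3.90 / 6 = 0.6500%
Σ(r − r̄)² = (-0.5 − 0.6500)² + (-1.2 − 0.6500)² + (-3.2 − 0.6500)² + … = 41.6950
σ = √[41.6950 / 6] = 2.6361%
VaR = −(r̄ − z·σ) = −(0.6500 − 1.282 × 2.6361) = −(-2.7295) = 2.7295%

2.73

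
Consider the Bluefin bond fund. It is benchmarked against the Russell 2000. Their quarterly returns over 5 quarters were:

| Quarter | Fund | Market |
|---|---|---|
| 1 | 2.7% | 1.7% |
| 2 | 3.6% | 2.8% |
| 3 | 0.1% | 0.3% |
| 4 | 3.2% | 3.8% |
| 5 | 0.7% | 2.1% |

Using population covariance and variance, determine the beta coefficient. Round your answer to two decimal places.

0.93

r̄p = 2.0600%,  r̄m = 2.1400%
Cov = Σ(rp − r̄p)(rm − r̄m) / 5 = 1.2576
Var(rm) = Σ(rm − r̄m)² / 5 = 1.3544
β = Cov / Var = 1.2576 / 1.3544 = 0.9285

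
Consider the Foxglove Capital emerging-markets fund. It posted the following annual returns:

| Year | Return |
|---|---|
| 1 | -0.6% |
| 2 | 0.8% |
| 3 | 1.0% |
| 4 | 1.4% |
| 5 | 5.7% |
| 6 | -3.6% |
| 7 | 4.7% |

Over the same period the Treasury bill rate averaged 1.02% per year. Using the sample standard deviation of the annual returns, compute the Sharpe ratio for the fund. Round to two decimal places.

r̄ = (-0.6 + 0.8 + 1 + 1.4 + 5.7 − 3.6 + 4.7) / 7 = 1.3429%
Σ(r − r̄)² = (-0.6 − 1.3429)² + (0.8 − 1.3429)² + (1 − 1.3429)² + … = 58.8771
σ = √[58.8771 / 6] = 3.1325%
Sharpe = (r̄ − rf) / σ = (1.3429 − 1.02) / 3.1325 = 0.3229 / 3.1325 = 0.1031

0.10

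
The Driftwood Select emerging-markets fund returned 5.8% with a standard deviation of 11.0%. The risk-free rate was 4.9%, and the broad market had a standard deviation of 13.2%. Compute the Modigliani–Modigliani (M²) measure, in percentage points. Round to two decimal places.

Sharpe = (Rp − Rf) / σp = (5.8% − 4.9%) / 11.0% = 0.0818
M² = Rf + Sharpe × σm = 4.9% + 0.0818 × 13.2% = 5.9798%

5.98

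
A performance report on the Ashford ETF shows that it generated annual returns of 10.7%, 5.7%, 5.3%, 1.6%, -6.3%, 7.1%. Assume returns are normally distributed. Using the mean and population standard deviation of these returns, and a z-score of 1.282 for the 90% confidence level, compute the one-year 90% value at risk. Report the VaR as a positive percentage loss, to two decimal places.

Mean return μ = 24.10 / 6 = 4.0167%
Σ(r − μ)² = (10.7 − 4.0167)² + (5.7 − 4.0167)² + (5.3 − 4.0167)² + … = 170.9283
σ = √[170.9283 / 6] = 5.3374%
VaR = −(μ − z·σ) = −(4.0167 − 1.282 × 5.3374) = −(-2.8258) = 2.8258%

2.83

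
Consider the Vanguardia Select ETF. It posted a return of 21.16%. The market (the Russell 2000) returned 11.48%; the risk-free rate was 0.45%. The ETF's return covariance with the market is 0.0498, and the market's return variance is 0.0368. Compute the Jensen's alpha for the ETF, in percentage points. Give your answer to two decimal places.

5.78

β = Cov / Var = 0.0498 / 0.0368 = 1.3533
E[R] = Rf + β(Rm − Rf) = 0.45% + 1.3533 × (11.48% − 0.45%) = 15.3769%
α = Rp − E[R] = 21.16% − 15.3769% = 5.7831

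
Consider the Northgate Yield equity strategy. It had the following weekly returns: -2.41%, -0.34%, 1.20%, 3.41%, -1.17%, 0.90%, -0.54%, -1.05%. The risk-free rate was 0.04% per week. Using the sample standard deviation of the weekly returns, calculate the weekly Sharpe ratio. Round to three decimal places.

-0.022

r̄ = (-2.41 − 0.34 + 1.2 + 3.41 − 1.17 + 0.9 − 0.54 − 1.05) / 8 = 0.0000%
Sample std dev = √[22.5648 / 7] = 1.7954%
Sharpe = (r̄ − rf) / σ = (0.0000 − 0.04) / 1.7954 = -0.0400 / 1.7954 = -0.0223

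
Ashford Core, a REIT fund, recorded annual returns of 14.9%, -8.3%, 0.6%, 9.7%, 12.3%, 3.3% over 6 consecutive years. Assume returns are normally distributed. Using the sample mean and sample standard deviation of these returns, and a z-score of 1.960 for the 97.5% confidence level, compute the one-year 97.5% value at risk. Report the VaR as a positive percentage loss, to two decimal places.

11.48

Mean return r̄ = 32.50 / 6 = 5.4167%
Sample σ = √[Σ(r − r̄)² / 5] = √[371.4883 / 5] = √74.2977 = 8.6196%
VaR = −(r̄ − z·σ) = −(5.4167 − 1.960 × 8.6196) = −(-11.4777) = 11.4777%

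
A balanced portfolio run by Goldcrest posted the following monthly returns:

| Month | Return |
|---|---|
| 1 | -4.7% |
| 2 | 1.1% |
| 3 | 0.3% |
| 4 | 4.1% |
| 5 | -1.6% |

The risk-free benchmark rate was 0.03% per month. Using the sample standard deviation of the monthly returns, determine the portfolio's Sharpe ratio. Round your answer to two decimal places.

-0.06

r̄ = (-4.7 + 1.1 + 0.3 + 4.1 − 1.6) / 5 = -0.80 / 5 = -0.1600%
Sample std dev = √[42.6320 / 4] = 3.2647%
Sharpe = (r̄ − rf) / σ = (-0.1600 − 0.03) / 3.2647 = -0.1900 / 3.2647 = -0.0582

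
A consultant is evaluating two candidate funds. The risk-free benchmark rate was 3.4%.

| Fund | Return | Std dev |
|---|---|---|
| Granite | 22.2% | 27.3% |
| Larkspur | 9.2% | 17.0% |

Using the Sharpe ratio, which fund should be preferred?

Granite

Granite: Sharpe ratio = (22.2% − 3.4%) / 27.3% = 0.689
Larkspur: Sharpe ratio = (9.2% − 3.4%) / 17.0% = 0.341
Highest: Granite (0.689).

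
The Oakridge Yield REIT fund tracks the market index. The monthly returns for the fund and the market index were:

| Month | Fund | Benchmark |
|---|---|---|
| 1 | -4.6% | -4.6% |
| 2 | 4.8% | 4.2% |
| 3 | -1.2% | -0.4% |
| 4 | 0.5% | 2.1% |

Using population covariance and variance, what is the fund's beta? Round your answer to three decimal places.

r̄p = -0.1250%,  r̄m = 0.3250%
Cov = Σ(rp − r̄p)(rm − r̄m) / 4 = 10.7531
Var(rm) = Σ(rm − r̄m)² / 4 = 10.7369
β = Cov / Var = 10.7531 / 10.7369 = 1.0015

1.002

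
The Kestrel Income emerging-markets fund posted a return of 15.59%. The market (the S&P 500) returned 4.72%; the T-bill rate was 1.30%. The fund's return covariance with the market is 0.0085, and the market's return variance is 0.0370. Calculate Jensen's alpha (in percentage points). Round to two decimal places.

β = Cov / Var = 0.0085 / 0.0370 = 0.2297
E[R] = Rf + β(Rm − Rf) = 1.30% + 0.2297 × (4.72% − 1.30%) = 2.0856%
α = Rp − E[R] = 15.59% − 2.0856% = 13.5044

13.50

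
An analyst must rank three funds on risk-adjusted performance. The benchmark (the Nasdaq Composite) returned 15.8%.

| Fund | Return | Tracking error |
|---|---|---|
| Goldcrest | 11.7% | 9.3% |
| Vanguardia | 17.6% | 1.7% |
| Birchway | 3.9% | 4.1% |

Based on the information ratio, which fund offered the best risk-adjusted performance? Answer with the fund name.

Goldcrest: IR = (11.7% − 15.8%) / 9.3% = -0.441
Vanguardia: IR = (17.6% − 15.8%) / 1.7% = 1.059
Birchway: IR = (3.9% − 15.8%) / 4.1% = -2.902
Highest: Vanguardia (1.059).

Vanguardia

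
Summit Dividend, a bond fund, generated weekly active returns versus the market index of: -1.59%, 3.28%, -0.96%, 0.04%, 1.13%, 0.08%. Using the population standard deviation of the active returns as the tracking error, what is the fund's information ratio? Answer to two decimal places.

μ = (-1.59 + 3.28 − 0.96 + 0.04 + 1.13 + 0.08) / 6 = 1.980 / 6 = 0.3300%
Σ(r − μ)² = (-1.59 − 0.3300)² + (3.28 − 0.3300)² + (-0.96 − 0.3300)² + … = 14.8396
σ = √[14.8396 / 6] = 1.5727%
IR = μ / tracking error = 0.3300 / 1.5727 = 0.2098

0.21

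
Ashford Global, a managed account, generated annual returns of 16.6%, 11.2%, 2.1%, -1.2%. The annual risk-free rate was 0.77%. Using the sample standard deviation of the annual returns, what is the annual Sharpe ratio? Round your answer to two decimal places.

0.78

μ = (16.6 + 11.2 + 2.1 − 1.2) / 4 = 28.70 / 4 = 7.1750%
Σ(r − μ)² = 200.9275; sample σ = √(200.9275/3) = 8.1839%
Sharpe = (μ − rf) / σ = (7.1750 − 0.77) / 8.1839 = 6.4050 / 8.1839 = 0.7826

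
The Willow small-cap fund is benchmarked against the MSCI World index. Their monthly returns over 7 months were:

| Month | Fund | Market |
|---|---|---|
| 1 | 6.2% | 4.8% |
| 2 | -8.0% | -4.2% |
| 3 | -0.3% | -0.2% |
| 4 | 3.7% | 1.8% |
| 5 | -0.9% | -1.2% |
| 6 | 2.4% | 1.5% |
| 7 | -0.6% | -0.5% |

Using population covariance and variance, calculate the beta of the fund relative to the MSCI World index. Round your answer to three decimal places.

1.571

r̄p = 0.3571%,  r̄m = 0.2857%
Cov = Σ(rp − r̄p)(rm − r̄m) / 7 = 10.6208
Var(rm) = Σ(rm − r̄m)² / 7 = 6.7612
β = Cov / Var = 10.6208 / 6.7612 = 1.5708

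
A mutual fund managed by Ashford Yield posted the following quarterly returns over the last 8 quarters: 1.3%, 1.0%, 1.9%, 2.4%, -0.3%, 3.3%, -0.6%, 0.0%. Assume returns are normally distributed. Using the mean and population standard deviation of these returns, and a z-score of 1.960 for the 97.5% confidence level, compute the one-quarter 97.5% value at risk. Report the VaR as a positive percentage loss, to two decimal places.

μ = (1.3 + 1 + 1.9 + 2.4 − 0.3 + 3.3 − 0.6 + 0) / 8 = 1.1250%
Population σ = √[Σ(r − μ)² / 8] = √[13.2750 / 8] = √1.6594 = 1.2882%
VaR = −(μ − z·σ) = −(1.1250 − 1.960 × 1.2882) = −(-1.3999) = 1.3999%

1.40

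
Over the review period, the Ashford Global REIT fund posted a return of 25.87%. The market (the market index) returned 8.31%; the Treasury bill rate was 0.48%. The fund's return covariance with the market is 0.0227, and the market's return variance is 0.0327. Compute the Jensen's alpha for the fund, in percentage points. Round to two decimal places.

β = Cov / Var = 0.0227 / 0.0327 = 0.6942
E[R] = Rf + β(Rm − Rf) = 0.48% + 0.6942 × (8.31% − 0.48%) = 5.9156%
α = Rp − E[R] = 25.87% − 5.9156% = 19.9544

19.95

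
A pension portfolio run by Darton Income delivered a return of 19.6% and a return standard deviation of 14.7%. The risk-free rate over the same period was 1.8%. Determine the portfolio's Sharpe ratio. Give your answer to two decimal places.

1.21

Sharpe = (Rp − Rf) / σp = (19.6% − 1.8%) / 14.7% = 17.80% / 14.7% = 1.2109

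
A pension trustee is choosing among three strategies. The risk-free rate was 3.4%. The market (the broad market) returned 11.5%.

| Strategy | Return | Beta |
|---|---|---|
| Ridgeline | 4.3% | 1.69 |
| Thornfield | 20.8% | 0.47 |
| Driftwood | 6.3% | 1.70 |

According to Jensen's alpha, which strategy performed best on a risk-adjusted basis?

Ridgeline: α = 4.3% − [3.4% + 1.69 × (11.5% − 3.4%)] = -12.789
Thornfield: α = 20.8% − [3.4% + 0.47 × (11.5% − 3.4%)] = 13.593
Driftwood: α = 6.3% − [3.4% + 1.70 × (11.5% − 3.4%)] = -10.870
Highest: Thornfield (13.593).

Thornfield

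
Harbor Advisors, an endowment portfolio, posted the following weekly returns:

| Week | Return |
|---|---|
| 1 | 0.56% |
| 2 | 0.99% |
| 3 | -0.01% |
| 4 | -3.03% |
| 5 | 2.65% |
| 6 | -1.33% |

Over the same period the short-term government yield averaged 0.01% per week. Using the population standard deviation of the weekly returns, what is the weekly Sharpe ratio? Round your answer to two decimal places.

-0.02

Mean return r̄ = -0.170 / 6 = -0.0283%
Population std dev = √[19.2613 / 6] = 1.7917%
Sharpe = (r̄ − rf) / σ = (-0.0283 − 0.01) / 1.7917 = -0.0383 / 1.7917 = -0.0214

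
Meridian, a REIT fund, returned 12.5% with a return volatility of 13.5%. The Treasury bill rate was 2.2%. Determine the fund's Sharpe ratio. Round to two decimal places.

0.76

Sharpe = (Rp − Rf) / σp = (12.5% − 2.2%) / 13.5% = 10.30% / 13.5% = 0.7630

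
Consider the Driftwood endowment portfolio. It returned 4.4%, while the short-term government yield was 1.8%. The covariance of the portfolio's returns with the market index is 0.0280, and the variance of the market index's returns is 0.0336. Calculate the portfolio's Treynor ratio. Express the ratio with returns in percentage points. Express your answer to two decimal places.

β = Cov / Var = 0.0280 / 0.0336 = 0.8333
Treynor = (Rp − Rf) / β = (4.4% − 1.8%) / 0.8333 = 2.60 / 0.8333 = 3.1201

3.12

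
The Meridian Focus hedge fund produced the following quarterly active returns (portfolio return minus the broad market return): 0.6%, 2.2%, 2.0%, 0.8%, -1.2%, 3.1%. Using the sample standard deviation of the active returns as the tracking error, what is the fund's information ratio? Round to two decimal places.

0.82

Mean return r̄ = 7.50 / 6 = 1.2500%
Sample σ = √[Σ(r − r̄)² / 5] = √[11.5150 / 5] = √2.3030 = 1.5176%
IR = r̄ / tracking error = 1.2500 / 1.5176 = 0.8237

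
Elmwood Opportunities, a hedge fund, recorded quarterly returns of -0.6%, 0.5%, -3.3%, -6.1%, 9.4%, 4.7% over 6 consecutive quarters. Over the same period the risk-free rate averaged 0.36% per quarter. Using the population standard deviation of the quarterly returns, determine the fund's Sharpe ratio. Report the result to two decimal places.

0.08

μ = (-0.6 + 0.5 − 3.3 − 6.1 + 9.4 + 4.7) / 6 = 0.7667%
Σ(r − μ)² = (-0.6 − 0.7667)² + (0.5 − 0.7667)² + … = 155.6333
σ = √[155.6333 / 6] = 5.0930%
Sharpe = (μ − rf) / σ = (0.7667 − 0.36) / 5.0930 = 0.4067 / 5.0930 = 0.0799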